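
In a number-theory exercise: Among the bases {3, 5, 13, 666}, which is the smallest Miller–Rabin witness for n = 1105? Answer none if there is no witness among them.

n − 1 = 1104 = 2^4 · 69, so s = 4 and d = 69.
Base 3: x_0 = 3^69 mod 1105 = 1093. x_0 is neither 1 nor 1104, so continue squaring. x_1 = 1093^2 mod 1105 = 144. x_2 = 144^2 mod 1105 = 846. x_3 = 846^2 mod 1105 = 781. Reached i = s−1 = 3 without hitting −1: 3 is a Miller–Rabin witness and 1105 is composite.
Base 5: x_0 = 5^69 mod 1105 = 915. x_0 is neither 1 nor 1104, so continue squaring. x_1 = 915^2 mod 1105 = 740. x_2 = 740^2 mod 1105 = 625. x_3 = 625^2 mod 1105 = 560. Reached i = s−1 = 3 without hitting −1: 5 is a Miller–Rabin witness and 1105 is composite.
Base 13: x_0 = 13^69 mod 1105 = 13. x_0 is neither 1 nor 1104, so continue squaring. x_1 = 13^2 mod 1105 = 169. x_2 = 169^2 mod 1105 = 936. x_3 = 936^2 mod 1105 = 936. Reached i = s−1 = 3 without hitting −1: 13 is a Miller–Rabin witness and 1105 is composite.
Base 666: x_0 = 666^69 mod 1105 = 651. x_0 is neither 1 nor 1104, so continue squaring. x_1 = 651^2 mod 1105 = 586. x_2 = 586^2 mod 1105 = 846. x_3 = 846^2 mod 1105 = 781. Reached i = s−1 = 3 without hitting −1: 666 is a Miller–Rabin witness and 1105 is composite.
The smallest witness among the given bases is 3.

3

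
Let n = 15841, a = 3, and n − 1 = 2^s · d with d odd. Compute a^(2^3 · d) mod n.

1

n − 1 = 15840 = 2^5 · 495, so s = 5 and d = 495.
x_0 = 3^495 mod 15841 = 12802.
x_1 = 12802^2 mod 15841 = 218.
x_2 = 218^2 mod 15841 = 1.
x_3 = 1^2 mod 15841 = 1.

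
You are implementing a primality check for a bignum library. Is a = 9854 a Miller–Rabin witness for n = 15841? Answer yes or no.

n − 1 = 15840 = 2^5 · 495, so s = 5 and d = 495.
x_0 = 9854^495 mod 15841 = 15840.
x_0 = 15840 ≡ −1, so 9854 is not a witness.

no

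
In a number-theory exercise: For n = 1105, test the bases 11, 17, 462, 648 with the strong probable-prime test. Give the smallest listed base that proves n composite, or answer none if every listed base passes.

11

n − 1 = 1104 = 2^4 · 69, so s = 4 and d = 69.
Base 11: x_0 = 11^69 mod 1105 = 996. x_0 is neither 1 nor 1104, so continue squaring. x_1 = 996^2 mod 1105 = 831. x_2 = 831^2 mod 1105 = 1041. x_3 = 1041^2 mod 1105 = 781. Reached i = s−1 = 3 without hitting −1: 11 is a Miller–Rabin witness and 1105 is composite.
Base 17: x_0 = 17^69 mod 1105 = 272. x_0 is neither 1 nor 1104, so continue squaring. x_1 = 272^2 mod 1105 = 1054. x_2 = 1054^2 mod 1105 = 391. x_3 = 391^2 mod 1105 = 391. Reached i = s−1 = 3 without hitting −1: 17 is a Miller–Rabin witness and 1105 is composite.
Base 462: x_0 = 462^69 mod 1105 = 957. x_0 is neither 1 nor 1104, so continue squaring. x_1 = 957^2 mod 1105 = 909. x_2 = 909^2 mod 1105 = 846. x_3 = 846^2 mod 1105 = 781. Reached i = s−1 = 3 without hitting −1: 462 is a Miller–Rabin witness and 1105 is composite.
Base 648: x_0 = 648^69 mod 1105 = 593. x_0 is neither 1 nor 1104, so continue squaring. x_1 = 593^2 mod 1105 = 259. x_2 = 259^2 mod 1105 = 781. x_3 = 781^2 mod 1105 = 1. x_3 = 1 but x_2 ≠ ±1, a nontrivial square root of 1 — 648 is a witness and 1105 is composite.
The smallest witness among the given bases is 11.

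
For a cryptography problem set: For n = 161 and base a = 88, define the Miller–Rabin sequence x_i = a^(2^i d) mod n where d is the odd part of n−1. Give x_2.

n − 1 = 160 = 2^5 · 5, so s = 5 and d = 5.
x_0 = 88^5 mod 161 = 149.
x_1 = 149^2 mod 161 = 144.
x_2 = 144^2 mod 161 = 128.

128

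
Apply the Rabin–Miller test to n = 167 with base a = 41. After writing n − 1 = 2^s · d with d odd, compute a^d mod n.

166

n − 1 = 166 = 2^1 · 83, so s = 1 and d = 83.
41^83 mod 167 = 166.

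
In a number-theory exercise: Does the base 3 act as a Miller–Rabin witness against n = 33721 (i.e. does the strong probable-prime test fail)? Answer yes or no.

no

n − 1 = 33720 = 2^3 · 4215, so s = 3 and d = 4215.
x_0 = 3^4215 mod 33721 = 1.
x_0 = 1, so 3 is not a witness.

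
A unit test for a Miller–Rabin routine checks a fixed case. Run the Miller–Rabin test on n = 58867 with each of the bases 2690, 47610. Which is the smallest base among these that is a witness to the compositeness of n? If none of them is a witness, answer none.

n − 1 = 58866 = 2^1 · 29433, so s = 1 and d = 29433.
Base 2690: x_0 = 2690^29433 mod 58867 = 56537. x_0 ∉ {1, 58866} and s = 1, so 2690 is a Miller–Rabin witness and 58867 is composite.
Base 47610: x_0 = 47610^29433 mod 58867 = 37899. x_0 ∉ {1, 58866} and s = 1, so 47610 is a Miller–Rabin witness and 58867 is composite.
The smallest witness among the given bases is 2690.

2690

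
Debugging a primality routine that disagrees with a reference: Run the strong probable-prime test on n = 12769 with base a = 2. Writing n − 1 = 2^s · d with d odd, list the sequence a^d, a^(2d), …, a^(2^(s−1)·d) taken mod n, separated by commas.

n − 1 = 12768 = 2^5 · 399, so s = 5 and d = 399.
x_0 = 2^399 mod 12769 = 919.
x_1 = 919^2 mod 12769 = 1807.
x_2 = 1807^2 mod 12769 = 9154.
x_3 = 9154^2 mod 12769 = 5538.
x_4 = 5538^2 mod 12769 = 11075.

919, 1807, 9154, 5538, 11075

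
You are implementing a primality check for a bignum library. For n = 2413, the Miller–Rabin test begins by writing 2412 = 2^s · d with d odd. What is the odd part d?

603

Halving: 2412 → 1206 → 603; 603 is odd.
So 2412 = 2^2 · 603.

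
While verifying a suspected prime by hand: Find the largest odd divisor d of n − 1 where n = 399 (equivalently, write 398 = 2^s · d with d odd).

Halving: 398 → 199; 199 is odd.
So 398 = 2^1 · 199.

199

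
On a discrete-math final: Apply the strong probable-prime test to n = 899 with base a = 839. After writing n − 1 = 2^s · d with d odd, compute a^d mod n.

n − 1 = 898 = 2^1 · 449, so s = 1 and d = 449.
839^449 mod 899 = 636.

636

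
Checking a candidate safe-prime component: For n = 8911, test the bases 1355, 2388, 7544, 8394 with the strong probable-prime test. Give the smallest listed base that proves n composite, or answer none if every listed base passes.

2388

n − 1 = 8910 = 2^1 · 4455, so s = 1 and d = 4455.
Base 1355: x_0 = 1355^4455 mod 8911 = 1. x_0 = 1, so 1355 is not a witness.
Base 2388: x_0 = 2388^4455 mod 8911 = 6364. x_0 ∉ {1, 8910} and s = 1, so 2388 is a Miller–Rabin witness and 8911 is composite.
Base 7544: x_0 = 7544^4455 mod 8911 = 2547. x_0 ∉ {1, 8910} and s = 1, so 7544 is a Miller–Rabin witness and 8911 is composite.
Base 8394: x_0 = 8394^4455 mod 8911 = 6098. x_0 ∉ {1, 8910} and s = 1, so 8394 is a Miller–Rabin witness and 8911 is composite.
The smallest witness among the given bases is 2388.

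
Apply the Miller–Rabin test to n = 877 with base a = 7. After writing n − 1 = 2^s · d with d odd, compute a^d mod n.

n − 1 = 876 = 2^2 · 219, so s = 2 and d = 219.
Repeated squaring mod 877: 7^1 ≡ 7, 7^2 ≡ 49, 7^4 ≡ 647, 7^8 ≡ 280, 7^16 ≡ 347, 7^32 ≡ 260, 7^64 ≡ 71, 7^128 ≡ 656.
219 = 128 + 64 + 16 + 8 + 2 + 1, so 7^219 ≡ 656·71·347·280·49·7 ≡ 1 (mod 877).

1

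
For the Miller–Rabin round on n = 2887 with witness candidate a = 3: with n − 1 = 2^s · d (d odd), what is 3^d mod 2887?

n − 1 = 2886 = 2^1 · 1443, so s = 1 and d = 1443.
Repeated squaring mod 2887: 3^1 ≡ 3, 3^2 ≡ 9, 3^4 ≡ 81, 3^8 ≡ 787, 3^16 ≡ 1551, 3^32 ≡ 730, 3^64 ≡ 1692, 3^128 ≡ 1847, 3^256 ≡ 1862, 3^512 ≡ 2644, 3^1024 ≡ 1309.
1443 = 1024 + 256 + 128 + 32 + 2 + 1, so 3^1443 ≡ 1309·1862·1847·730·9·3 ≡ 2886 (mod 2887).

2886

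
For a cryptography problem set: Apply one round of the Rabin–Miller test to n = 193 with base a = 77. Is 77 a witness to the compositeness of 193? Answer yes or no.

n − 1 = 192 = 2^6 · 3, so s = 6 and d = 3.
x_0 = 77^3 mod 193 = 88.
x_0 is neither 1 nor 192, so continue squaring.
x_1 = 88^2 mod 193 = 24.
x_2 = 24^2 mod 193 = 190.
x_3 = 190^2 mod 193 = 9.
x_4 = 9^2 mod 193 = 81.
x_5 = 81^2 mod 193 = 192.
x_5 ≡ −1, so 77 is not a witness.

no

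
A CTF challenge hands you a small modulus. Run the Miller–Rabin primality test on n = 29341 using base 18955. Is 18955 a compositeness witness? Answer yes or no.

n − 1 = 29340 = 2^2 · 7335, so s = 2 and d = 7335.
x_0 = 18955^7335 mod 29341 = 22569.
x_0 is neither 1 nor 29340, so continue squaring.
x_1 = 22569^2 mod 29341 = 1.
x_1 = 1 but x_0 ≠ ±1, a nontrivial square root of 1 — 18955 is a witness and 29341 is composite.

yes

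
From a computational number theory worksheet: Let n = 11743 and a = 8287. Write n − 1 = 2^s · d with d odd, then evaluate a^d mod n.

1

n − 1 = 11742 = 2^1 · 5871, so s = 1 and d = 5871.
Repeated squaring mod 11743: 8287^1 ≡ 8287, 8287^2 ≡ 1305, 8287^4 ≡ 290, 8287^8 ≡ 1899, 8287^16 ≡ 1100, 8287^32 ≡ 471, 8287^64 ≡ 10467, 8287^128 ≡ 7642, 8287^256 ≡ 2225, 8287^512 ≡ 6822, 8287^1024 ≡ 2175, 8287^2048 ≡ 9939, 8287^4096 ≡ 1605.
5871 = 4096 + 1024 + 512 + 128 + 64 + 32 + 8 + 4 + 2 + 1, so 8287^5871 ≡ 1605·2175·6822·7642·10467·471·1899·290·1305·8287 ≡ 1 (mod 11743).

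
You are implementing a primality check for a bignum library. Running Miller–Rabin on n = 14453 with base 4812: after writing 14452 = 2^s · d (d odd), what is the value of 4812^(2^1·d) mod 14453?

2085

n − 1 = 14452 = 2^2 · 3613, so s = 2 and d = 3613.
x_0 = 4812^3613 mod 14453 = 10921.
x_1 = 10921^2 mod 14453 = 2085.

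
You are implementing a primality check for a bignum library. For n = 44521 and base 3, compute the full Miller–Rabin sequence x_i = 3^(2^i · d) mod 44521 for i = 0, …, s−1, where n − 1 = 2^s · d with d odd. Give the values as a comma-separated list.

n − 1 = 44520 = 2^3 · 5565, so s = 3 and d = 5565.
x_0 = 3^5565 mod 44521 = 32915.
x_1 = 32915^2 mod 44521 = 23211.
x_2 = 23211^2 mod 44521 = 1900.

32915, 23211, 1900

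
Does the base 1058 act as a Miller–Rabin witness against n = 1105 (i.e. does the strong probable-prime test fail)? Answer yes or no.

no

n − 1 = 1104 = 2^4 · 69, so s = 4 and d = 69.
Repeated squaring mod 1105: 1058^1 ≡ 1058, 1058^2 ≡ 1104, 1058^4 ≡ 1, 1058^8 ≡ 1, 1058^16 ≡ 1, 1058^32 ≡ 1, 1058^64 ≡ 1.
69 = 64 + 4 + 1, so 1058^69 ≡ 1·1·1058 ≡ 1058 (mod 1105).
x_0 = 1058^69 mod 1105 = 1058.
x_0 is neither 1 nor 1104, so continue squaring.
x_1 = 1058^2 mod 1105 = 1104.
x_1 ≡ −1, so 1058 is not a witness.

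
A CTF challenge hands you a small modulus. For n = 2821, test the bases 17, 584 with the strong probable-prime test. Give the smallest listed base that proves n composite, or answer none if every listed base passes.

n − 1 = 2820 = 2^2 · 705, so s = 2 and d = 705.
Base 17: x_0 = 17^705 mod 2821 = 2820. x_0 = 2820 ≡ −1, so 17 is not a witness.
Base 584: x_0 = 584^705 mod 2821 = 2820. x_0 = 2820 ≡ −1, so 584 is not a witness.
No listed base is a witness for 2821.

none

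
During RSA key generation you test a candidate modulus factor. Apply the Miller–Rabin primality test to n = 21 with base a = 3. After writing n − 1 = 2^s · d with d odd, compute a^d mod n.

n − 1 = 20 = 2^2 · 5, so s = 2 and d = 5.
3^5 mod 21 = 12.

12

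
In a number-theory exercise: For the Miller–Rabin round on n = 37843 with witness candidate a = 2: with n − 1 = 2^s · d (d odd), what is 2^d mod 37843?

15787

n − 1 = 37842 = 2^1 · 18921, so s = 1 and d = 18921.
Repeated squaring mod 37843: 2^1 ≡ 2, 2^2 ≡ 4, 2^4 ≡ 16, 2^8 ≡ 256, 2^16 ≡ 27693, 2^32 ≡ 13854, 2^64 ≡ 31463, 2^128 ≡ 23175, 2^256 ≡ 12769, 2^512 ≡ 19717, 2^1024 ≡ 36793, 2^2048 ≡ 5053, 2^4096 ≡ 26627, 2^8192 ≡ 8524, 2^16384 ≡ 16.
18921 = 16384 + 2048 + 256 + 128 + 64 + 32 + 8 + 1, so 2^18921 ≡ 16·5053·12769·23175·31463·13854·256·2 ≡ 15787 (mod 37843).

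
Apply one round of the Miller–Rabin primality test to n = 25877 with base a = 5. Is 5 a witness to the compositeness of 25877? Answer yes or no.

n − 1 = 25876 = 2^2 · 6469, so s = 2 and d = 6469.
Repeated squaring mod 25877: 5^1 ≡ 5, 5^2 ≡ 25, 5^4 ≡ 625, 5^8 ≡ 2470, 5^16 ≡ 19805, 5^32 ≡ 20336, 5^64 ≡ 12559, 5^128 ≡ 8166, 5^256 ≡ 24404, 5^512 ≡ 21938, 5^1024 ≡ 15398, 5^2048 ≡ 13330, 5^4096 ≡ 17418.
6469 = 4096 + 2048 + 256 + 64 + 4 + 1, so 5^6469 ≡ 17418·13330·24404·12559·625·5 ≡ 12694 (mod 25877).
x_0 = 5^6469 mod 25877 = 12694.
x_0 is neither 1 nor 25876, so continue squaring.
x_1 = 12694^2 mod 25877 = 1557.
Reached i = s−1 = 1 without hitting −1: 5 is a Miller–Rabin witness and 25877 is composite.

yes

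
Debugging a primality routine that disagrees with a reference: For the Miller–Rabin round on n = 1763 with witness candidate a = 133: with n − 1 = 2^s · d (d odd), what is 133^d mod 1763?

871

n − 1 = 1762 = 2^1 · 881, so s = 1 and d = 881.
By repeated squaring, 133^881 ≡ 871 (mod 1763).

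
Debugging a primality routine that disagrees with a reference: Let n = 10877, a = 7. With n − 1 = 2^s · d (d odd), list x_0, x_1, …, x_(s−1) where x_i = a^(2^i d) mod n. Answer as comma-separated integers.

n − 1 = 10876 = 2^2 · 2719, so s = 2 and d = 2719.
x_0 = 7^2719 mod 10877 = 9739.
x_1 = 9739^2 mod 10877 = 681.

9739, 681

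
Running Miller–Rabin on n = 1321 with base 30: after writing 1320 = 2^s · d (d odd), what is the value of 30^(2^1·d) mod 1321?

n − 1 = 1320 = 2^3 · 165, so s = 3 and d = 165.
Repeated squaring mod 1321: 30^1 ≡ 30, 30^2 ≡ 900, 30^4 ≡ 227, 30^8 ≡ 10, 30^16 ≡ 100, 30^32 ≡ 753, 30^64 ≡ 300, 30^128 ≡ 172.
165 = 128 + 32 + 4 + 1, so 30^165 ≡ 172·753·227·30 ≡ 1 (mod 1321).
x_0 = 1.
x_1 = 1^2 mod 1321 = 1.

1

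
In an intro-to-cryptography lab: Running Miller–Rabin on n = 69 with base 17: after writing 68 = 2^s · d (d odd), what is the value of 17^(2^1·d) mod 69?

n − 1 = 68 = 2^2 · 17, so s = 2 and d = 17.
Repeated squaring mod 69: 17^1 ≡ 17, 17^2 ≡ 13, 17^4 ≡ 31, 17^8 ≡ 64, 17^16 ≡ 25.
17 = 16 + 1, so 17^17 ≡ 25·17 ≡ 11 (mod 69).
x_0 = 11.
x_1 = 11^2 mod 69 = 52.

52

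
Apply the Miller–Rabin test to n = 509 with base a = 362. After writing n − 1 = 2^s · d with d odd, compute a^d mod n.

301

n − 1 = 508 = 2^2 · 127, so s = 2 and d = 127.
362^127 mod 509 = 301.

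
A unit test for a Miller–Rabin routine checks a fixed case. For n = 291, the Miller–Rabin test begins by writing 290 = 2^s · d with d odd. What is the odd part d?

Halving: 290 → 145; 145 is odd.
So 290 = 2^1 · 145.

145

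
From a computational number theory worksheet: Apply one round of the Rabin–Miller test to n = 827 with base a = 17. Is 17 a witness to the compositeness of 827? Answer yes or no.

n − 1 = 826 = 2^1 · 413, so s = 1 and d = 413.
x_0 = 17^413 mod 827 = 826.
x_0 = 826 ≡ −1, so 17 is not a witness.

no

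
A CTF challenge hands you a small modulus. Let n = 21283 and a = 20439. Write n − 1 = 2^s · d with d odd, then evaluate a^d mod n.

n − 1 = 21282 = 2^1 · 10641, so s = 1 and d = 10641.
20439^10641 mod 21283 = 1.

1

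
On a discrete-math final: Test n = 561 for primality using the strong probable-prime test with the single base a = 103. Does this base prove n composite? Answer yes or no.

no

n − 1 = 560 = 2^4 · 35, so s = 4 and d = 35.
Repeated squaring mod 561: 103^1 ≡ 103, 103^2 ≡ 511, 103^4 ≡ 256, 103^8 ≡ 460, 103^16 ≡ 103, 103^32 ≡ 511.
35 = 32 + 2 + 1, so 103^35 ≡ 511·511·103 ≡ 1 (mod 561).
x_0 = 103^35 mod 561 = 1.
x_0 = 1, so 103 is not a witness.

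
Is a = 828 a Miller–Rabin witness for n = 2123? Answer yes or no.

n − 1 = 2122 = 2^1 · 1061, so s = 1 and d = 1061.
By repeated squaring, 828^1061 ≡ 872 (mod 2123).
x_0 = 828^1061 mod 2123 = 872.
x_0 ∉ {1, 2122} and s = 1, so 828 is a Miller–Rabin witness and 2123 is composite.

yes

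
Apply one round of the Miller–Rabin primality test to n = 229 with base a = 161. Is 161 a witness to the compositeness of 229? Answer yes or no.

no

n − 1 = 228 = 2^2 · 57, so s = 2 and d = 57.
x_0 = 161^57 mod 229 = 1.
x_0 = 1, so 161 is not a witness.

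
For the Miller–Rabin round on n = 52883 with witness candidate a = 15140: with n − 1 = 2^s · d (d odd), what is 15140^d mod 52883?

n − 1 = 52882 = 2^1 · 26441, so s = 1 and d = 26441.
15140^26441 mod 52883 = 1.

1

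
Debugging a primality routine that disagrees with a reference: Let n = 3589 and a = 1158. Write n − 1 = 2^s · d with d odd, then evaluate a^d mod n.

n − 1 = 3588 = 2^2 · 897, so s = 2 and d = 897.
Repeated squaring mod 3589: 1158^1 ≡ 1158, 1158^2 ≡ 2267, 1158^4 ≡ 3430, 1158^8 ≡ 158, 1158^16 ≡ 3430, 1158^32 ≡ 158, 1158^64 ≡ 3430, 1158^128 ≡ 158, 1158^256 ≡ 3430, 1158^512 ≡ 158.
897 = 512 + 256 + 128 + 1, so 1158^897 ≡ 158·3430·158·1158 ≡ 3514 (mod 3589).

3514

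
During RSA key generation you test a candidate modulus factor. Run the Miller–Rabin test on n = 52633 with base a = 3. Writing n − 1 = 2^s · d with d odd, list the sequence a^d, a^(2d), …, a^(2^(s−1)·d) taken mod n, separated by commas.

3604, 41098, 1

n − 1 = 52632 = 2^3 · 6579, so s = 3 and d = 6579.
x_0 = 3^6579 mod 52633 = 3604.
x_1 = 3604^2 mod 52633 = 41098.
x_2 = 41098^2 mod 52633 = 1.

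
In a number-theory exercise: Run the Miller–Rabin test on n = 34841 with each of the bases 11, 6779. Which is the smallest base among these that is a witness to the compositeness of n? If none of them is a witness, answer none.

n − 1 = 34840 = 2^3 · 4355, so s = 3 and d = 4355.
Base 11: x_0 = 11^4355 mod 34841 = 1. x_0 = 1, so 11 is not a witness.
Base 6779: x_0 = 6779^4355 mod 34841 = 1. x_0 = 1, so 6779 is not a witness.
No listed base is a witness for 34841.

none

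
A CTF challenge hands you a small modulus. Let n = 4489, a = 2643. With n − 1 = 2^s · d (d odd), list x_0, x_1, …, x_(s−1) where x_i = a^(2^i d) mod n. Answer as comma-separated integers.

n − 1 = 4488 = 2^3 · 561, so s = 3 and d = 561.
x_0 = 2643^561 mod 4489 = 3617.
x_1 = 3617^2 mod 4489 = 1743.
x_2 = 1743^2 mod 4489 = 3485.

3617, 1743, 3485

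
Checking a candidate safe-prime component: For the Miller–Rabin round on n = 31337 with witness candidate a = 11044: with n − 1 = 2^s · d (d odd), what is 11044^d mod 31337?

29641

n − 1 = 31336 = 2^3 · 3917, so s = 3 and d = 3917.
11044^3917 mod 31337 = 29641.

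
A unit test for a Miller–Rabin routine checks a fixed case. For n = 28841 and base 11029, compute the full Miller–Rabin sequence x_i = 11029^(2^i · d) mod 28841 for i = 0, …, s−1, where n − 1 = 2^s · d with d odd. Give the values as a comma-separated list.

3246, 9551, 26359

n − 1 = 28840 = 2^3 · 3605, so s = 3 and d = 3605.
x_0 = 11029^3605 mod 28841 = 3246.
x_1 = 3246^2 mod 28841 = 9551.
x_2 = 9551^2 mod 28841 = 26359.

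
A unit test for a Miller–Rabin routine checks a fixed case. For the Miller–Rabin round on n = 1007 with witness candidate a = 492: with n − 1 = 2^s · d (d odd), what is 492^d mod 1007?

n − 1 = 1006 = 2^1 · 503, so s = 1 and d = 503.
492^503 mod 1007 = 864.

864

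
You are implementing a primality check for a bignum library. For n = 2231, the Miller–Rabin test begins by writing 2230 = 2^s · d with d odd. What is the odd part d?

Halving: 2230 → 1115; 1115 is odd.
So 2230 = 2^1 · 1115.

1115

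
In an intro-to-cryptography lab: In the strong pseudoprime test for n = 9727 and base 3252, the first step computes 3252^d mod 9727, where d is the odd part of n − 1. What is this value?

8119

n − 1 = 9726 = 2^1 · 4863, so s = 1 and d = 4863.
3252^4863 mod 9727 = 8119.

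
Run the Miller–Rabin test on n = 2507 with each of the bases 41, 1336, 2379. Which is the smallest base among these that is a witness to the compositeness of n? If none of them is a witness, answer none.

n − 1 = 2506 = 2^1 · 1253, so s = 1 and d = 1253.
Base 41: x_0 = 41^1253 mod 2507 = 101. x_0 ∉ {1, 2506} and s = 1, so 41 is a Miller–Rabin witness and 2507 is composite.
Base 1336: x_0 = 1336^1253 mod 2507 = 748. x_0 ∉ {1, 2506} and s = 1, so 1336 is a Miller–Rabin witness and 2507 is composite.
Base 2379: x_0 = 2379^1253 mod 2507 = 904. x_0 ∉ {1, 2506} and s = 1, so 2379 is a Miller–Rabin witness and 2507 is composite.
The smallest witness among the given bases is 41.

41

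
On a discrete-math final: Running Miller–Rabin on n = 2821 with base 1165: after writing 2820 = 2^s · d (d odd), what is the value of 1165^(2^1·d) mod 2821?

n − 1 = 2820 = 2^2 · 705, so s = 2 and d = 705.
x_0 = 1165^705 mod 2821 = 125.
x_1 = 125^2 mod 2821 = 1520.

1520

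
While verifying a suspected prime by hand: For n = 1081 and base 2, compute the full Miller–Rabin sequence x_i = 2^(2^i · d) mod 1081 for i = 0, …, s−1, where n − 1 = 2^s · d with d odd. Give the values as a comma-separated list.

n − 1 = 1080 = 2^3 · 135, so s = 3 and d = 135.
x_0 = 2^135 mod 1081 = 100.
x_1 = 100^2 mod 1081 = 271.
x_2 = 271^2 mod 1081 = 1014.

100, 271, 1014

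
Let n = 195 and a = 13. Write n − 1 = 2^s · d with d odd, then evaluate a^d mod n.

13

n − 1 = 194 = 2^1 · 97, so s = 1 and d = 97.
Repeated squaring mod 195: 13^1 ≡ 13, 13^2 ≡ 169, 13^4 ≡ 91, 13^8 ≡ 91, 13^16 ≡ 91, 13^32 ≡ 91, 13^64 ≡ 91.
97 = 64 + 32 + 1, so 13^97 ≡ 91·91·13 ≡ 13 (mod 195).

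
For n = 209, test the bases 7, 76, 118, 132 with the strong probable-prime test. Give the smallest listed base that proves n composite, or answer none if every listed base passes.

n − 1 = 208 = 2^4 · 13, so s = 4 and d = 13.
Base 7: x_0 = 7^13 mod 209 = 178. x_0 is neither 1 nor 208, so continue squaring. x_1 = 178^2 mod 209 = 125. x_2 = 125^2 mod 209 = 159. x_3 = 159^2 mod 209 = 201. Reached i = s−1 = 3 without hitting −1: 7 is a Miller–Rabin witness and 209 is composite.
Base 76: x_0 = 76^13 mod 209 = 76. x_0 is neither 1 nor 208, so continue squaring. x_1 = 76^2 mod 209 = 133. x_2 = 133^2 mod 209 = 133. x_3 = 133^2 mod 209 = 133. Reached i = s−1 = 3 without hitting −1: 76 is a Miller–Rabin witness and 209 is composite.
Base 118: x_0 = 118^13 mod 209 = 28. x_0 is neither 1 nor 208, so continue squaring. x_1 = 28^2 mod 209 = 157. x_2 = 157^2 mod 209 = 196. x_3 = 196^2 mod 209 = 169. Reached i = s−1 = 3 without hitting −1: 118 is a Miller–Rabin witness and 209 is composite.
Base 132: x_0 = 132^13 mod 209 = 132. x_0 is neither 1 nor 208, so continue squaring. x_1 = 132^2 mod 209 = 77. x_2 = 77^2 mod 209 = 77. x_3 = 77^2 mod 209 = 77. Reached i = s−1 = 3 without hitting −1: 132 is a Miller–Rabin witness and 209 is composite.
The smallest witness among the given bases is 7.

7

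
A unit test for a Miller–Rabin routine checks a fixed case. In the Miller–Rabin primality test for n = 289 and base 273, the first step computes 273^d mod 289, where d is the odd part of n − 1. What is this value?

n − 1 = 288 = 2^5 · 9, so s = 5 and d = 9.
273^9 mod 289 = 137.

137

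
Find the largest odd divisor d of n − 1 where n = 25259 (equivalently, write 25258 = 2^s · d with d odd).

Halving: 25258 → 12629; 12629 is odd.
So 25258 = 2^1 · 12629.

12629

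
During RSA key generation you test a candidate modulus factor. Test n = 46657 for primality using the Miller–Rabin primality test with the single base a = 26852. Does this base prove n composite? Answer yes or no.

n − 1 = 46656 = 2^6 · 729, so s = 6 and d = 729.
By repeated squaring, 26852^729 ≡ 11136 (mod 46657).
x_0 = 26852^729 mod 46657 = 11136.
x_0 is neither 1 nor 46656, so continue squaring.
x_1 = 11136^2 mod 46657 = 42847.
x_2 = 42847^2 mod 46657 = 5773.
x_3 = 5773^2 mod 46657 = 14431.
x_4 = 14431^2 mod 46657 = 23570.
x_5 = 23570^2 mod 46657 = 1.
x_5 = 1 but x_4 ≠ ±1, a nontrivial square root of 1 — 26852 is a witness and 46657 is composite.

yes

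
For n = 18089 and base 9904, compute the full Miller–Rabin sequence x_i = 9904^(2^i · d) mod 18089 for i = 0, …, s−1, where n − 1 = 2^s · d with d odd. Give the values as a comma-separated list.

n − 1 = 18088 = 2^3 · 2261, so s = 3 and d = 2261.
x_0 = 9904^2261 mod 18089 = 18088.
x_1 = 18088^2 mod 18089 = 1.
x_2 = 1^2 mod 18089 = 1.

18088, 1, 1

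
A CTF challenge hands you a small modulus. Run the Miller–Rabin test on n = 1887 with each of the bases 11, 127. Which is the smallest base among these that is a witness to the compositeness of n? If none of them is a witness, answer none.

11

n − 1 = 1886 = 2^1 · 943, so s = 1 and d = 943.
Base 11: x_0 = 11^943 mod 1887 = 677. x_0 ∉ {1, 1886} and s = 1, so 11 is a Miller–Rabin witness and 1887 is composite.
Base 127: x_0 = 127^943 mod 1887 = 49. x_0 ∉ {1, 1886} and s = 1, so 127 is a Miller–Rabin witness and 1887 is composite.
The smallest witness among the given bases is 11.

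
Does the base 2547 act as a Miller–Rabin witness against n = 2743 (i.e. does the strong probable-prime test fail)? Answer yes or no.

n − 1 = 2742 = 2^1 · 1371, so s = 1 and d = 1371.
x_0 = 2547^1371 mod 2743 = 2742.
x_0 = 2742 ≡ −1, so 2547 is not a witness.

no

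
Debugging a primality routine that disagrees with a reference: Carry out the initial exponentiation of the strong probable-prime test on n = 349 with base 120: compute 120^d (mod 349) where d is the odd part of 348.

136

n − 1 = 348 = 2^2 · 87, so s = 2 and d = 87.
120^87 mod 349 = 136.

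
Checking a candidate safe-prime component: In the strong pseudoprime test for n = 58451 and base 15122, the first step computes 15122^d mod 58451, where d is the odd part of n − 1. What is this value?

n − 1 = 58450 = 2^1 · 29225, so s = 1 and d = 29225.
Repeated squaring mod 58451: 15122^1 ≡ 15122, 15122^2 ≡ 14572, 15122^4 ≡ 49152, 15122^8 ≡ 22372, 15122^16 ≡ 48922, 15122^32 ≡ 27438, 15122^64 ≡ 53415, 15122^128 ≡ 52013, 15122^256 ≡ 6085, 15122^512 ≡ 27742, 15122^1024 ≡ 52698, 15122^2048 ≡ 13743, 15122^4096 ≡ 14868, 15122^8192 ≡ 54193, 15122^16384 ≡ 10754.
29225 = 16384 + 8192 + 4096 + 512 + 32 + 8 + 1, so 15122^29225 ≡ 10754·54193·14868·27742·27438·22372·15122 ≡ 1 (mod 58451).

1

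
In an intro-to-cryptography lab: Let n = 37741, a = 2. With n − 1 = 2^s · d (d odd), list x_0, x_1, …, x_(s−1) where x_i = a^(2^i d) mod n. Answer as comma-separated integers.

35705, 31527

n − 1 = 37740 = 2^2 · 9435, so s = 2 and d = 9435.
x_0 = 2^9435 mod 37741 = 35705.
x_1 = 35705^2 mod 37741 = 31527.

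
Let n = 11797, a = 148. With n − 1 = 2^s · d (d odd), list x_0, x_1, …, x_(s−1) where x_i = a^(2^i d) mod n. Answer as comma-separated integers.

8394, 7552

n − 1 = 11796 = 2^2 · 2949, so s = 2 and d = 2949.
x_0 = 148^2949 mod 11797 = 8394.
x_1 = 8394^2 mod 11797 = 7552.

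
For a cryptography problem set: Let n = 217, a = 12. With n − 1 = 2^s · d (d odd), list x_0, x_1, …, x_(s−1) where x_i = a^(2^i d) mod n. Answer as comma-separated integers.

n − 1 = 216 = 2^3 · 27, so s = 3 and d = 27.
x_0 = 12^27 mod 217 = 27.
x_1 = 27^2 mod 217 = 78.
x_2 = 78^2 mod 217 = 8.

27, 78, 8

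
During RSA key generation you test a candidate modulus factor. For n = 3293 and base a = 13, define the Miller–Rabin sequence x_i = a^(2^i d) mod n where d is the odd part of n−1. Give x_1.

n − 1 = 3292 = 2^2 · 823, so s = 2 and d = 823.
x_0 = 13^823 mod 3293 = 1794.
x_1 = 1794^2 mod 3293 = 1175.

1175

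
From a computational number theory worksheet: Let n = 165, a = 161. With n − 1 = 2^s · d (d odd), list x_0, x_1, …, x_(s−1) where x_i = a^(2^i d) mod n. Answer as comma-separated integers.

n − 1 = 164 = 2^2 · 41, so s = 2 and d = 41.
x_0 = 161^41 mod 165 = 161.
x_1 = 161^2 mod 165 = 16.

161, 16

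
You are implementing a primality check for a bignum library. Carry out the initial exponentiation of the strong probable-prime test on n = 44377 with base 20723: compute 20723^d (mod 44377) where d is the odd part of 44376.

18887

n − 1 = 44376 = 2^3 · 5547, so s = 3 and d = 5547.
Repeated squaring mod 44377: 20723^1 ≡ 20723, 20723^2 ≡ 6500, 20723^4 ≡ 3096, 20723^8 ≡ 44161, 20723^16 ≡ 2279, 20723^32 ≡ 1732, 20723^64 ≡ 26565, 20723^128 ≡ 16171, 20723^256 ≡ 31957, 20723^512 ≡ 1948, 20723^1024 ≡ 22659, 20723^2048 ≡ 32768, 20723^4096 ≡ 40309.
5547 = 4096 + 1024 + 256 + 128 + 32 + 8 + 2 + 1, so 20723^5547 ≡ 40309·22659·31957·16171·1732·44161·6500·20723 ≡ 18887 (mod 44377).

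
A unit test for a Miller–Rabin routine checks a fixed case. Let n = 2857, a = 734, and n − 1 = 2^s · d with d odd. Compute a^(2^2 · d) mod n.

1

n − 1 = 2856 = 2^3 · 357, so s = 3 and d = 357.
x_0 = 734^357 mod 2857 = 896.
x_1 = 896^2 mod 2857 = 2856.
x_2 = 2856^2 mod 2857 = 1.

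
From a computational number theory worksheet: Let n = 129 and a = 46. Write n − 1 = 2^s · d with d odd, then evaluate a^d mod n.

46

n − 1 = 128 = 2^7 · 1, so s = 7 and d = 1.
46^1 mod 129 = 46.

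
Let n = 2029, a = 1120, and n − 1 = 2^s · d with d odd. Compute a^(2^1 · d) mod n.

1

n − 1 = 2028 = 2^2 · 507, so s = 2 and d = 507.
x_0 = 1120^507 mod 2029 = 1.
x_1 = 1^2 mod 2029 = 1.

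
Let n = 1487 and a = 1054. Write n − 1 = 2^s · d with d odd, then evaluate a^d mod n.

1

n − 1 = 1486 = 2^1 · 743, so s = 1 and d = 743.
1054^743 mod 1487 = 1.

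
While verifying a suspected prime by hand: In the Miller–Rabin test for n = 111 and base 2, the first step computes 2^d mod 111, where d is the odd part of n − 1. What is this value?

35

n − 1 = 110 = 2^1 · 55, so s = 1 and d = 55.
2^55 mod 111 = 35.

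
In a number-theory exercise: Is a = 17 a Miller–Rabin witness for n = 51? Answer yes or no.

yes

n − 1 = 50 = 2^1 · 25, so s = 1 and d = 25.
Repeated squaring mod 51: 17^1 ≡ 17, 17^2 ≡ 34, 17^4 ≡ 34, 17^8 ≡ 34, 17^16 ≡ 34.
25 = 16 + 8 + 1, so 17^25 ≡ 34·34·17 ≡ 17 (mod 51).
x_0 = 17^25 mod 51 = 17.
x_0 ∉ {1, 50} and s = 1, so 17 is a Miller–Rabin witness and 51 is composite.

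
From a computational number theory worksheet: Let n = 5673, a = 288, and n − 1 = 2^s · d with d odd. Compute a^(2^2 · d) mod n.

2985

n − 1 = 5672 = 2^3 · 709, so s = 3 and d = 709.
x_0 = 288^709 mod 5673 = 51.
x_1 = 51^2 mod 5673 = 2601.
x_2 = 2601^2 mod 5673 = 2985.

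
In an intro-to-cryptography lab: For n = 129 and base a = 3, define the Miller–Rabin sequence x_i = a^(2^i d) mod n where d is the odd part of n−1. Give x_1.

n − 1 = 128 = 2^7 · 1, so s = 7 and d = 1.
x_0 = 3^1 mod 129 = 3.
x_1 = 3^2 mod 129 = 9.

9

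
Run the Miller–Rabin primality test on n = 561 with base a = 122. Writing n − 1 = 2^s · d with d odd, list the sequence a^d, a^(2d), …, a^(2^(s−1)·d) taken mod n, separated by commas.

n − 1 = 560 = 2^4 · 35, so s = 4 and d = 35.
x_0 = 122^35 mod 561 = 452.
x_1 = 452^2 mod 561 = 100.
x_2 = 100^2 mod 561 = 463.
x_3 = 463^2 mod 561 = 67.

452, 100, 463, 67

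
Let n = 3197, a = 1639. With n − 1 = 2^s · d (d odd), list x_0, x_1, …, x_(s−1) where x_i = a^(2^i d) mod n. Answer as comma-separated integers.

n − 1 = 3196 = 2^2 · 799, so s = 2 and d = 799.
x_0 = 1639^799 mod 3197 = 670.
x_1 = 670^2 mod 3197 = 1320.

670, 1320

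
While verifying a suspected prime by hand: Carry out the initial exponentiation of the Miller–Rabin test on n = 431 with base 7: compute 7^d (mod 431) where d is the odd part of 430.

430

n − 1 = 430 = 2^1 · 215, so s = 1 and d = 215.
7^215 mod 431 = 430.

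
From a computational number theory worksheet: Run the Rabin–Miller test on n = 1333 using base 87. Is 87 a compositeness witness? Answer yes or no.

n − 1 = 1332 = 2^2 · 333, so s = 2 and d = 333.
x_0 = 87^333 mod 1333 = 1.
x_0 = 1, so 87 is not a witness.

no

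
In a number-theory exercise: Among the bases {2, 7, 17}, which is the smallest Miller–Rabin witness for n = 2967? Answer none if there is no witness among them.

n − 1 = 2966 = 2^1 · 1483, so s = 1 and d = 1483.
Base 2: x_0 = 2^1483 mod 2967 = 581. x_0 ∉ {1, 2966} and s = 1, so 2 is a Miller–Rabin witness and 2967 is composite.
Base 7: x_0 = 7^1483 mod 2967 = 2200. x_0 ∉ {1, 2966} and s = 1, so 7 is a Miller–Rabin witness and 2967 is composite.
Base 17: x_0 = 17^1483 mod 2967 = 1088. x_0 ∉ {1, 2966} and s = 1, so 17 is a Miller–Rabin witness and 2967 is composite.
The smallest witness among the given bases is 2.

2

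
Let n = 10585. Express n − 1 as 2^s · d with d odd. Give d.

1323

Halving: 10584 → 5292 → 2646 → 1323; 1323 is odd.
So 10584 = 2^3 · 1323.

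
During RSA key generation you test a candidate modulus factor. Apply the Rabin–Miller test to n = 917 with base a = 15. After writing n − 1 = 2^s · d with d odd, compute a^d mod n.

n − 1 = 916 = 2^2 · 229, so s = 2 and d = 229.
15^229 mod 917 = 645.

645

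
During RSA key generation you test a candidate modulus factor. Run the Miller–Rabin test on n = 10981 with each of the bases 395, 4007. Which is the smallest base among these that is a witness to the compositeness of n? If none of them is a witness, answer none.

395

n − 1 = 10980 = 2^2 · 2745, so s = 2 and d = 2745.
Base 395: x_0 = 395^2745 mod 10981 = 9164. x_0 is neither 1 nor 10980, so continue squaring. x_1 = 9164^2 mod 10981 = 7189. Reached i = s−1 = 1 without hitting −1: 395 is a Miller–Rabin witness and 10981 is composite.
Base 4007: x_0 = 4007^2745 mod 10981 = 10102. x_0 is neither 1 nor 10980, so continue squaring. x_1 = 10102^2 mod 10981 = 3971. Reached i = s−1 = 1 without hitting −1: 4007 is a Miller–Rabin witness and 10981 is composite.
The smallest witness among the given bases is 395.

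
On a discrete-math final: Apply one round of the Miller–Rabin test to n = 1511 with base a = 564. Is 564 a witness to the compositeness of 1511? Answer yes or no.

no

n − 1 = 1510 = 2^1 · 755, so s = 1 and d = 755.
x_0 = 564^755 mod 1511 = 1510.
x_0 = 1510 ≡ −1, so 564 is not a witness.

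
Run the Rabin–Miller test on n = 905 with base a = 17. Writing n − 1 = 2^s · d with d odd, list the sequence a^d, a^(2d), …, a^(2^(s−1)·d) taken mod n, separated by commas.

817, 504, 616

n − 1 = 904 = 2^3 · 113, so s = 3 and d = 113.
x_0 = 17^113 mod 905 = 817.
x_1 = 817^2 mod 905 = 504.
x_2 = 504^2 mod 905 = 616.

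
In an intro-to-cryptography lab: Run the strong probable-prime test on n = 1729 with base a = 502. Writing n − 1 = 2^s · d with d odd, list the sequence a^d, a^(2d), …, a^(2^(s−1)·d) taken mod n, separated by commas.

265, 1065, 1, 1, 1, 1

n − 1 = 1728 = 2^6 · 27, so s = 6 and d = 27.
x_0 = 502^27 mod 1729 = 265.
x_1 = 265^2 mod 1729 = 1065.
x_2 = 1065^2 mod 1729 = 1.
x_3 = 1^2 mod 1729 = 1.
x_4 = 1^2 mod 1729 = 1.
x_5 = 1^2 mod 1729 = 1.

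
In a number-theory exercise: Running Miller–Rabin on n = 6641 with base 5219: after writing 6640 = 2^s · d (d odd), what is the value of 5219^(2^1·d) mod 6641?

n − 1 = 6640 = 2^4 · 415, so s = 4 and d = 415.
Repeated squaring mod 6641: 5219^1 ≡ 5219, 5219^2 ≡ 3220, 5219^4 ≡ 1799, 5219^8 ≡ 2234, 5219^16 ≡ 3365, 5219^32 ≡ 320, 5219^64 ≡ 2785, 5219^128 ≡ 6178, 5219^256 ≡ 1857.
415 = 256 + 128 + 16 + 8 + 4 + 2 + 1, so 5219^415 ≡ 1857·6178·3365·2234·1799·3220·5219 ≡ 3276 (mod 6641).
x_0 = 3276.
x_1 = 3276^2 mod 6641 = 320.

320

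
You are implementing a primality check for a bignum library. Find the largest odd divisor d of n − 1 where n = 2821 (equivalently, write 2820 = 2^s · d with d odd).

Halving: 2820 → 1410 → 705; 705 is odd.
So 2820 = 2^2 · 705.

705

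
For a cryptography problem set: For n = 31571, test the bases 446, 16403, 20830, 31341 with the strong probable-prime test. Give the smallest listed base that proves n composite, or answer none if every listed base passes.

n − 1 = 31570 = 2^1 · 15785, so s = 1 and d = 15785.
Base 446: x_0 = 446^15785 mod 31571 = 1. x_0 = 1, so 446 is not a witness.
Base 16403: x_0 = 16403^15785 mod 31571 = 11311. x_0 ∉ {1, 31570} and s = 1, so 16403 is a Miller–Rabin witness and 31571 is composite.
Base 20830: x_0 = 20830^15785 mod 31571 = 22402. x_0 ∉ {1, 31570} and s = 1, so 20830 is a Miller–Rabin witness and 31571 is composite.
Base 31341: x_0 = 31341^15785 mod 31571 = 4996. x_0 ∉ {1, 31570} and s = 1, so 31341 is a Miller–Rabin witness and 31571 is composite.
The smallest witness among the given bases is 16403.

16403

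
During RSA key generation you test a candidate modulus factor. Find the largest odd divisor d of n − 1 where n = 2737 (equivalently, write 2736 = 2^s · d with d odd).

Halving: 2736 → 1368 → 684 → 342 → 171; 171 is odd.
So 2736 = 2^4 · 171.

171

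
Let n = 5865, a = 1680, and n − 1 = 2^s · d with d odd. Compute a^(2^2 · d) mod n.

5130

n − 1 = 5864 = 2^3 · 733, so s = 3 and d = 733.
Repeated squaring mod 5865: 1680^1 ≡ 1680, 1680^2 ≡ 1335, 1680^4 ≡ 5130, 1680^8 ≡ 645, 1680^16 ≡ 5475, 1680^32 ≡ 5475, 1680^64 ≡ 5475, 1680^128 ≡ 5475, 1680^256 ≡ 5475, 1680^512 ≡ 5475.
733 = 512 + 128 + 64 + 16 + 8 + 4 + 1, so 1680^733 ≡ 5475·5475·5475·5475·645·5130·1680 ≡ 3405 (mod 5865).
x_0 = 3405.
x_1 = 3405^2 mod 5865 = 4785.
x_2 = 4785^2 mod 5865 = 5130.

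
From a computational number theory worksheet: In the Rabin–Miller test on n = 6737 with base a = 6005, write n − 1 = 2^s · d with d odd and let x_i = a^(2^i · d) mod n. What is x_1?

n − 1 = 6736 = 2^4 · 421, so s = 4 and d = 421.
x_0 = 6005^421 mod 6737 = 4156.
x_1 = 4156^2 mod 6737 = 5405.

5405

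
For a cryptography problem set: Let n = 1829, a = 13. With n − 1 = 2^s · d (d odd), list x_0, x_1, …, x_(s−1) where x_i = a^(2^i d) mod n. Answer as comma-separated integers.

n − 1 = 1828 = 2^2 · 457, so s = 2 and d = 457.
x_0 = 13^457 mod 1829 = 456.
x_1 = 456^2 mod 1829 = 1259.

456, 1259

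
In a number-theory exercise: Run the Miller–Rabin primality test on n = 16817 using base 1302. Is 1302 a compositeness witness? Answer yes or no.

n − 1 = 16816 = 2^4 · 1051, so s = 4 and d = 1051.
x_0 = 1302^1051 mod 16817 = 1302.
x_0 is neither 1 nor 16816, so continue squaring.
x_1 = 1302^2 mod 16817 = 13504.
x_2 = 13504^2 mod 16817 = 11285.
x_3 = 11285^2 mod 16817 = 12901.
Reached i = s−1 = 3 without hitting −1: 1302 is a Miller–Rabin witness and 16817 is composite.

yes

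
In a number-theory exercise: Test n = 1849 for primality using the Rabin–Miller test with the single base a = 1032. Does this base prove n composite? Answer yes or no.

yes

n − 1 = 1848 = 2^3 · 231, so s = 3 and d = 231.
By repeated squaring, 1032^231 ≡ 0 (mod 1849).
x_0 = 1032^231 mod 1849 = 0.
x_0 is neither 1 nor 1848, so continue squaring.
x_1 = 0^2 mod 1849 = 0.
x_2 = 0^2 mod 1849 = 0.
Reached i = s−1 = 2 without hitting −1: 1032 is a Miller–Rabin witness and 1849 is composite.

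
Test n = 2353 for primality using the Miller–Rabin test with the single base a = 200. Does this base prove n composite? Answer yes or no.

no

n − 1 = 2352 = 2^4 · 147, so s = 4 and d = 147.
x_0 = 200^147 mod 2353 = 2153.
x_0 is neither 1 nor 2352, so continue squaring.
x_1 = 2153^2 mod 2353 = 2352.
x_1 ≡ −1, so 200 is not a witness.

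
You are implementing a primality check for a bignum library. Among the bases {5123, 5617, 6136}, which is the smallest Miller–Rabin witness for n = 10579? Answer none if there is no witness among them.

n − 1 = 10578 = 2^1 · 5289, so s = 1 and d = 5289.
Base 5123: x_0 = 5123^5289 mod 10579 = 3819. x_0 ∉ {1, 10578} and s = 1, so 5123 is a Miller–Rabin witness and 10579 is composite.
Base 5617: x_0 = 5617^5289 mod 10579 = 10557. x_0 ∉ {1, 10578} and s = 1, so 5617 is a Miller–Rabin witness and 10579 is composite.
Base 6136: x_0 = 6136^5289 mod 10579 = 9049. x_0 ∉ {1, 10578} and s = 1, so 6136 is a Miller–Rabin witness and 10579 is composite.
The smallest witness among the given bases is 5123.

5123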